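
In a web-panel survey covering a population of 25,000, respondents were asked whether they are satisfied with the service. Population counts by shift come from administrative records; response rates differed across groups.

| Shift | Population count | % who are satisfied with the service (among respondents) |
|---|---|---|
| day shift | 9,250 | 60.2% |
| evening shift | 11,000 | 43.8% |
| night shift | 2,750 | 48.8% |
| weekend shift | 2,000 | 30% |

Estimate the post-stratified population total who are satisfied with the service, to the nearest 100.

Estimated count per cell = population count × respondent percentage:
  day shift: 9,250 × 60.2% = 5568.5
  evening shift: 11,000 × 43.8% = 4818
  night shift: 2,750 × 48.8% = 1342
  weekend shift: 2,000 × 30% = 600
Estimated total = 12328.5 → 12,300.

12,300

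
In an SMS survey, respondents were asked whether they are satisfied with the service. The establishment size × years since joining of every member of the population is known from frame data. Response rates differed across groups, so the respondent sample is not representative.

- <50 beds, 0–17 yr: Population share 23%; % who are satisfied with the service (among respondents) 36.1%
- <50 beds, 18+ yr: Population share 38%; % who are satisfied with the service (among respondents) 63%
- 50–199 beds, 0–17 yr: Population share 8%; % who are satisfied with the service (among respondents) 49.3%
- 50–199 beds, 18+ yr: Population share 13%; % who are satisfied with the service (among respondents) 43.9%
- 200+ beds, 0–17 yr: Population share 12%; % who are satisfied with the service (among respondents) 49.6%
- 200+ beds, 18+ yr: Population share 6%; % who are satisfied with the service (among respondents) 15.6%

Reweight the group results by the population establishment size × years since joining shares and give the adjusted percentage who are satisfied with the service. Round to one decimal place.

Each cell contributes population-share × respondent value:
  <50 beds, 0–17 yr: 0.23 × 36.1 = 8.303
  <50 beds, 18+ yr: 0.38 × 63 = 23.94
  50–199 beds, 0–17 yr: 0.08 × 49.3 = 3.944
  50–199 beds, 18+ yr: 0.13 × 43.9 = 5.707
  200+ beds, 0–17 yr: 0.12 × 49.6 = 5.952
  200+ beds, 18+ yr: 0.06 × 15.6 = 0.936
Post-stratified estimate = 48.782 → 48.8%.

48.8%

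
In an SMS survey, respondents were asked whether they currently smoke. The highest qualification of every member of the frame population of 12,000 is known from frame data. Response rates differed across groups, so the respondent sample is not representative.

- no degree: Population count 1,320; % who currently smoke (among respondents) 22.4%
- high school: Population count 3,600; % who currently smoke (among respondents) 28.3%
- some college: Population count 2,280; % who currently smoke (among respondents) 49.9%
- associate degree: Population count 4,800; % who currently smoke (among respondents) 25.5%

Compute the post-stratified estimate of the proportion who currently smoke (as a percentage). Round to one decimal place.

Weight each group's respondent value by its population share:
  no degree: (1,320/12,000) × 22.4 = 2.464
  high school: (3,600/12,000) × 28.3 = 8.49
  some college: (2,280/12,000) × 49.9 = 9.481
  associate degree: (4,800/12,000) × 25.5 = 10.2
Post-stratified estimate = 30.635 → 30.6%.

30.6%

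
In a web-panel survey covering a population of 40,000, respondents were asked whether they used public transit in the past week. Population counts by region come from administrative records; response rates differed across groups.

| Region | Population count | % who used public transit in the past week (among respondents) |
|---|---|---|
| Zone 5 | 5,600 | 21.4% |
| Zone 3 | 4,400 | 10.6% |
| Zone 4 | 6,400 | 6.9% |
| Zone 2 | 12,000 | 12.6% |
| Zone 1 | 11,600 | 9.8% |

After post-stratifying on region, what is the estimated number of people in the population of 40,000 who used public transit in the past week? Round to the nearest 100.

Each cell contributes its population count × the respondent rate:
  Zone 5: 5,600 × 21.4% = 1198.4
  Zone 3: 4,400 × 10.6% = 466.4
  Zone 4: 6,400 × 6.9% = 441.6
  Zone 2: 12,000 × 12.6% = 1512
  Zone 1: 11,600 × 9.8% = 1136.8
Estimated total = 4755.2 → 4,800.

4,800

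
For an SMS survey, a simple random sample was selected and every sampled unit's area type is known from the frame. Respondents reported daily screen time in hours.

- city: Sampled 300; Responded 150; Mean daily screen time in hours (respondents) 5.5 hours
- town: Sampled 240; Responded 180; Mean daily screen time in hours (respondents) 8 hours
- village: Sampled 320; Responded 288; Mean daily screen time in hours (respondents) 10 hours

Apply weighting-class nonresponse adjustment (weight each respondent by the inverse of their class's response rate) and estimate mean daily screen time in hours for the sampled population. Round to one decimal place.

7.9

Class response rates: city 150/300 = 50%, town 180/240 = 75%, village 288/320 = 90%.
Weighting each respondent by the inverse class response rate inflates each class back to its sampled size, so the class weight is n_sampled:
  city: 300 × 5.5 = 1650
  town: 240 × 8 = 1920
  village: 320 × 10 = 3200
Adjusted estimate = 6770 / 860 = 7.87209 → 7.9.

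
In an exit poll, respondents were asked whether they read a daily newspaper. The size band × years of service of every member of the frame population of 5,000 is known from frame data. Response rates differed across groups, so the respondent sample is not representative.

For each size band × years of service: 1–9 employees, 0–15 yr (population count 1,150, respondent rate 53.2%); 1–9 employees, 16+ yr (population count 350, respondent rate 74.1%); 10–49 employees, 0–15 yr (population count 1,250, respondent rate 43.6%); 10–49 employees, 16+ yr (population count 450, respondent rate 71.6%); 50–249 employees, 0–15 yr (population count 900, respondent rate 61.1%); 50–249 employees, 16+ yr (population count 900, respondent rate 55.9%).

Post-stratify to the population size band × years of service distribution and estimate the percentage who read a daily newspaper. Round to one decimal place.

Reweight to the known size band × years of service distribution:
  1–9 employees, 0–15 yr: (1,150/5,000) × 53.2 = 12.236
  1–9 employees, 16+ yr: (350/5,000) × 74.1 = 5.187
  10–49 employees, 0–15 yr: (1,250/5,000) × 43.6 = 10.9
  10–49 employees, 16+ yr: (450/5,000) × 71.6 = 6.444
  50–249 employees, 0–15 yr: (900/5,000) × 61.1 = 10.998
  50–249 employees, 16+ yr: (900/5,000) × 55.9 = 10.062
Post-stratified estimate = 55.827 → 55.8%.

55.8%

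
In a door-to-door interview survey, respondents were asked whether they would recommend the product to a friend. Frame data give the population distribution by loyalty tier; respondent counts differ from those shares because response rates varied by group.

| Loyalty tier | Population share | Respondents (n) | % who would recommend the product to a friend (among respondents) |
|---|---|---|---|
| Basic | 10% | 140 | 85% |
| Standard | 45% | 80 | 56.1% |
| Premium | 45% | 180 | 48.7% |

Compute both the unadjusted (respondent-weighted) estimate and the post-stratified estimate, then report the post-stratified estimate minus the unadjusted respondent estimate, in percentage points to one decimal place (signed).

-7.2 percentage points

Naive respondent-only estimate (weights = respondent counts):
  (140/400)×85 + (80/400)×56.1 + (180/400)×48.7 = 62.885%
Post-stratifying to population shares instead:
  0.1×85 + 0.45×56.1 + 0.45×48.7 = 55.66%
Difference = 55.66 − 62.885 = -7.225 pp.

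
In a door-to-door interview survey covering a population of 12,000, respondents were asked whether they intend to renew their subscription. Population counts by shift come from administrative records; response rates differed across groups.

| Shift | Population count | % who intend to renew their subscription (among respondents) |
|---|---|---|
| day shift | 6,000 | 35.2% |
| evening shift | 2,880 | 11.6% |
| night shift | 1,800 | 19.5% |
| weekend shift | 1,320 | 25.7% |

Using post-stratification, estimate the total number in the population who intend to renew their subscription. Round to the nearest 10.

Each cell contributes its population count × the respondent rate:
  day shift: 6,000 × 35.2% = 2112
  evening shift: 2,880 × 11.6% = 334.08
  night shift: 1,800 × 19.5% = 351
  weekend shift: 1,320 × 25.7% = 339.24
Estimated total = 3136.32 → 3,140.

3,140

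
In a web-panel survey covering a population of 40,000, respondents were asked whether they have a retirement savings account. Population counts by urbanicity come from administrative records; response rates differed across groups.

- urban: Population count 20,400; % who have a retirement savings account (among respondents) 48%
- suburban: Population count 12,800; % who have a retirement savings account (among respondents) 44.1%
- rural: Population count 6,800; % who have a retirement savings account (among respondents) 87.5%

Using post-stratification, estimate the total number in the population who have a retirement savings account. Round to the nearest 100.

21,400

Apply each group's respondent rate to its population count:
  urban: 20,400 × 48% = 9792
  suburban: 12,800 × 44.1% = 5644.8
  rural: 6,800 × 87.5% = 5950
Estimated total = 21386.8 → 21,400.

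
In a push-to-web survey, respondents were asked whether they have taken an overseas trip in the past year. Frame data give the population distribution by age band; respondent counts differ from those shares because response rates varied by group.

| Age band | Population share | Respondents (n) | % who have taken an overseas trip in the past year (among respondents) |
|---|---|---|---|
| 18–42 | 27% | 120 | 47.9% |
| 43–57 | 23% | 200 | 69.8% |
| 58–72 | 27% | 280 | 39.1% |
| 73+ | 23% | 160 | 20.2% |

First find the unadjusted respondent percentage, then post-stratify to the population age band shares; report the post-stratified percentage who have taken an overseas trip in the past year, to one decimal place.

Naive respondent-only estimate (weights = respondent counts):
  (120/760)×47.9 + (200/760)×69.8 + (280/760)×39.1 + (160/760)×20.2 = 44.5895%
Reweighting by population age band shares:
  0.27×47.9 + 0.23×69.8 + 0.27×39.1 + 0.23×20.2 = 44.19%

44.2%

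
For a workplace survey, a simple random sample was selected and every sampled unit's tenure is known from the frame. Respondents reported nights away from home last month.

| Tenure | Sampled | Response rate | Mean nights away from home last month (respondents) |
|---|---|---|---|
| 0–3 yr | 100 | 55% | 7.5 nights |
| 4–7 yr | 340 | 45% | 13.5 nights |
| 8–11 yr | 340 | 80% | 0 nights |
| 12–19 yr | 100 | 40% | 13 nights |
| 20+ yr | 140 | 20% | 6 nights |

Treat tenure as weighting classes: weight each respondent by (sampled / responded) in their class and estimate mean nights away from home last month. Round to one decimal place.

7.3

Weighting each respondent by the inverse class response rate inflates each class back to its sampled size, so the class weight is n_sampled:
  0–3 yr: 100 × 7.5 = 750
  4–7 yr: 340 × 13.5 = 4590
  8–11 yr: 340 × 0 = 0
  12–19 yr: 100 × 13 = 1300
  20+ yr: 140 × 6 = 840
Adjusted estimate = 7480 / 1,020 = 7.33333 → 7.3.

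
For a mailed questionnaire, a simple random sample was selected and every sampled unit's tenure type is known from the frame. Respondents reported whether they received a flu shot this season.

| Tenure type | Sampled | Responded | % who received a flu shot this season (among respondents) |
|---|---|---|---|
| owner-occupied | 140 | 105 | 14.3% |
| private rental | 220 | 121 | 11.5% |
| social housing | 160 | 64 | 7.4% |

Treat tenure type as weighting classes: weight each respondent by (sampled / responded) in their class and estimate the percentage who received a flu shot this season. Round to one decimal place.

Class response rates: owner-occupied 105/140 = 75%, private rental 121/220 = 55%, social housing 64/160 = 40%.
Inverse-response-rate weighting restores each class to its sampled count, so class totals weight by n_sampled:
  owner-occupied: 140 × 14.3 = 2002
  private rental: 220 × 11.5 = 2530
  social housing: 160 × 7.4 = 1184
Adjusted estimate = 5716 / 520 = 10.9923 → 11.0%.

11.0%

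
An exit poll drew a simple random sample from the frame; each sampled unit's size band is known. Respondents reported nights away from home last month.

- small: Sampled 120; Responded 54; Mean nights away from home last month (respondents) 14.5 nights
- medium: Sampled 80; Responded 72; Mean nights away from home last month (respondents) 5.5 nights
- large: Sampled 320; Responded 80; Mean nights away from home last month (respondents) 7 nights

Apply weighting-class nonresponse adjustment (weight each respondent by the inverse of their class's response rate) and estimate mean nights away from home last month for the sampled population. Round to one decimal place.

8.5

Class response rates: small 54/120 = 45%, medium 72/80 = 90%, large 80/320 = 25%.
Weighting each respondent by the inverse class response rate inflates each class back to its sampled size, so the class weight is n_sampled:
  small: 120 × 14.5 = 1740
  medium: 80 × 5.5 = 440
  large: 320 × 7 = 2240
Adjusted estimate = 4420 / 520 = 8.5 → 8.5.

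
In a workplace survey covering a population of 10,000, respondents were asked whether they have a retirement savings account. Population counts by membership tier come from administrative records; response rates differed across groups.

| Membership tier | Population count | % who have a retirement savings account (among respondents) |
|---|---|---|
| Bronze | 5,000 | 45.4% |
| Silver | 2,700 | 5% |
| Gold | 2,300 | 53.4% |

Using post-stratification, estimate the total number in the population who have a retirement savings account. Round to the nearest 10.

Each cell contributes its population count × the respondent rate:
  Bronze: 5,000 × 45.4% = 2270
  Silver: 2,700 × 5% = 135
  Gold: 2,300 × 53.4% = 1228.2
Estimated total = 3633.2 → 3,630.

3,630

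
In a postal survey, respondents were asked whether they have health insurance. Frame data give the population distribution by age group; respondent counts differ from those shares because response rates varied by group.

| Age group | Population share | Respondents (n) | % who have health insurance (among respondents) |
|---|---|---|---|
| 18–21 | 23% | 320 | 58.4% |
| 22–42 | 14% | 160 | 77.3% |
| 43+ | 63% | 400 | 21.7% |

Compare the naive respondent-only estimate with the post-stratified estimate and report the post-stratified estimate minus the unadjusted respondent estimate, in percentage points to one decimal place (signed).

Unadjusted (pooled respondent) estimate weights by respondent counts:
  (320/880)×58.4 + (160/880)×77.3 + (400/880)×21.7 = 45.1545%
Reweighting by population age group shares:
  0.23×58.4 + 0.14×77.3 + 0.63×21.7 = 37.925%
Difference = 37.925 − 45.1545 = -7.2295 pp.

-7.2 percentage points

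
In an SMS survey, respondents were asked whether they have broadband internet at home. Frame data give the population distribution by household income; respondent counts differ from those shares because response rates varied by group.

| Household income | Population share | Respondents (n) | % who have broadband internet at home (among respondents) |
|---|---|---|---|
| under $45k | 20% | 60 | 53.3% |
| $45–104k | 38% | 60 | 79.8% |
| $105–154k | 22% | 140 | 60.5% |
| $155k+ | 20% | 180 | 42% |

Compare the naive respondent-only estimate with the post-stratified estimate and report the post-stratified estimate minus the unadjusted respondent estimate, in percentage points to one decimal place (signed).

Unadjusted (pooled respondent) estimate weights by respondent counts:
  (60/440)×53.3 + (60/440)×79.8 + (140/440)×60.5 + (180/440)×42 = 54.5818%
Post-stratified estimate weights by population shares:
  0.2×53.3 + 0.38×79.8 + 0.22×60.5 + 0.2×42 = 62.694%
Difference = 62.694 − 54.5818 = 8.1122 pp.

+8.1 percentage points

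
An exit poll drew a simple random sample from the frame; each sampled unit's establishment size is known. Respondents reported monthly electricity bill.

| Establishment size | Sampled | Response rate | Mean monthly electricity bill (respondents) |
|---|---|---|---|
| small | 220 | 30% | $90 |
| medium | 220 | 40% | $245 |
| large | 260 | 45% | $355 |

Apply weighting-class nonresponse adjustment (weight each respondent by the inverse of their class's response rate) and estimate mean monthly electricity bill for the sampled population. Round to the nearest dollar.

$237

Inverse-response-rate weighting restores each class to its sampled count, so class totals weight by n_sampled:
  small: 220 × 90 = 19,800
  medium: 220 × 245 = 53,900
  large: 260 × 355 = 92,300
Adjusted estimate = 166,000 / 700 = 237.143 → $237.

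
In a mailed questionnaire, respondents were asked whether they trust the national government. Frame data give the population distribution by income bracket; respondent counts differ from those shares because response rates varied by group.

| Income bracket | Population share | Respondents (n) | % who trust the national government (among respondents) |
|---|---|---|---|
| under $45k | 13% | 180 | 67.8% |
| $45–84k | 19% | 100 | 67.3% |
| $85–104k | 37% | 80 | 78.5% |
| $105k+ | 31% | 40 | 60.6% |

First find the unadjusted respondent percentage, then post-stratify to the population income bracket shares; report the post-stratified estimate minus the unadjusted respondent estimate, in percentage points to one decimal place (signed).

Without adjustment, the pooled respondent share is:
  (180/400)×67.8 + (100/400)×67.3 + (80/400)×78.5 + (40/400)×60.6 = 69.095%
Post-stratifying to population shares instead:
  0.13×67.8 + 0.19×67.3 + 0.37×78.5 + 0.31×60.6 = 69.432%
Difference = 69.432 − 69.095 = 0.337 pp.

+0.3 percentage points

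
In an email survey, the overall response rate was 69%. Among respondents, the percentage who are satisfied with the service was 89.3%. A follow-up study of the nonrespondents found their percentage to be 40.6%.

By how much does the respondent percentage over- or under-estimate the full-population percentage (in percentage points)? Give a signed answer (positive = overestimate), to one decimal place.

Nonresponse fraction = 1 − 0.69 = 0.31.
Bias = (nonresponse fraction) × (respondent percentage − nonrespondent percentage)
     = 0.31 × (89.3 − 40.6) = 0.31 × 48.7 = 15.097.

+15.1 percentage points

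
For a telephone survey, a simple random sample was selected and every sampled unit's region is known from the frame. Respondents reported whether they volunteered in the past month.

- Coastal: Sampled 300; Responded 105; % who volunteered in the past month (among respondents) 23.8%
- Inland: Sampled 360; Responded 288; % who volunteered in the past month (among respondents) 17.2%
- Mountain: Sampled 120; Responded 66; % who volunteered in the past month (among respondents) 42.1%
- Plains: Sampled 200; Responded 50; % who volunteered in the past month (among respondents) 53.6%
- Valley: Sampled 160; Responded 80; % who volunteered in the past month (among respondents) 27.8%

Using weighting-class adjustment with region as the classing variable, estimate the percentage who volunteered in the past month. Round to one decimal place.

29.4%

Response rates by class: Coastal 105/300 = 35%, Inland 288/360 = 80%, Mountain 66/120 = 55%, Plains 50/200 = 25%, Valley 80/160 = 50%.
Weighting each respondent by the inverse class response rate inflates each class back to its sampled size, so the class weight is n_sampled:
  Coastal: 300 × 23.8 = 7140
  Inland: 360 × 17.2 = 6192
  Mountain: 120 × 42.1 = 5052
  Plains: 200 × 53.6 = 10,720
  Valley: 160 × 27.8 = 4448
Adjusted estimate = 33,552 / 1,140 = 29.4316 → 29.4%.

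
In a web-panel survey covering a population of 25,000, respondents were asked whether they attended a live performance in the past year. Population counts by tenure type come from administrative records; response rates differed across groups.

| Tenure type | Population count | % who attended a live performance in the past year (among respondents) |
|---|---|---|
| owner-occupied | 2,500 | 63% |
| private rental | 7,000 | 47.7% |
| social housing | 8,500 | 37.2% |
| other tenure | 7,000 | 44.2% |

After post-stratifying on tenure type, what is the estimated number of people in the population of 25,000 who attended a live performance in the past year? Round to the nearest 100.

Estimated count per cell = population count × respondent percentage:
  owner-occupied: 2,500 × 63% = 1575
  private rental: 7,000 × 47.7% = 3339
  social housing: 8,500 × 37.2% = 3162
  other tenure: 7,000 × 44.2% = 3094
Estimated total = 11,170 → 11,200.

11,200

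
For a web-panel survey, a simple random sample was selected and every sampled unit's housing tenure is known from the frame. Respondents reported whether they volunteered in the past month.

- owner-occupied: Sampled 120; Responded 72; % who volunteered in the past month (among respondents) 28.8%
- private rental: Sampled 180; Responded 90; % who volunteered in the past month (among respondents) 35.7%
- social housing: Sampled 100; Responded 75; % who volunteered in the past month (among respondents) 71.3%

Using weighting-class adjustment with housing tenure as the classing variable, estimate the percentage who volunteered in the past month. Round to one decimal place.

Class response rates: owner-occupied 72/120 = 60%, private rental 90/180 = 50%, social housing 75/100 = 75%.
Weighting each respondent by the inverse class response rate inflates each class back to its sampled size, so the class weight is n_sampled:
  owner-occupied: 120 × 28.8 = 3456
  private rental: 180 × 35.7 = 6426
  social housing: 100 × 71.3 = 7130
Adjusted estimate = 17,012 / 400 = 42.53 → 42.5%.

42.5%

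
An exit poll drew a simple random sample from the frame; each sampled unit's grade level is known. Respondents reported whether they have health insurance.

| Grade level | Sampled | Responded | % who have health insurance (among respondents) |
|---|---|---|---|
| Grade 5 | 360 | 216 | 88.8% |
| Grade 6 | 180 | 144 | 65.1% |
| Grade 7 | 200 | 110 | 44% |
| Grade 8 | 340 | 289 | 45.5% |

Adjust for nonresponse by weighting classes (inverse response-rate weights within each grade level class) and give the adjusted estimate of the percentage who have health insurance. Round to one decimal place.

62.9%

Response rates by class: Grade 5 216/360 = 60%, Grade 6 144/180 = 80%, Grade 7 110/200 = 55%, Grade 8 289/340 = 85%.
Each respondent's weight = sampled/responded in their class; summing within a class gives n_sampled, so:
  Grade 5: 360 × 88.8 = 31,968
  Grade 6: 180 × 65.1 = 11718
  Grade 7: 200 × 44 = 8800
  Grade 8: 340 × 45.5 = 15,470
Adjusted estimate = 67,956 / 1,080 = 62.9222 → 62.9%.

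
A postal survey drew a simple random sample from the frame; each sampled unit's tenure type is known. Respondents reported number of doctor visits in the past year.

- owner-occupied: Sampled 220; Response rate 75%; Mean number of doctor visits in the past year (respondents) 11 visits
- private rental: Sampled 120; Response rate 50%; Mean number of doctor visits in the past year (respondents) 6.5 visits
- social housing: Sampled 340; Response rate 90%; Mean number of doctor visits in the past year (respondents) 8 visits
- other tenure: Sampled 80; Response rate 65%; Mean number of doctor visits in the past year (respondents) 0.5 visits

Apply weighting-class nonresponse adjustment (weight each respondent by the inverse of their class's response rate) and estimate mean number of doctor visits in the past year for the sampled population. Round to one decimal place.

7.8

With weight = n_sampled/n_responded per class, the weighted class total is n_sampled:
  owner-occupied: 220 × 11 = 2420
  private rental: 120 × 6.5 = 780
  social housing: 340 × 8 = 2720
  other tenure: 80 × 0.5 = 40
Adjusted estimate = 5960 / 760 = 7.84211 → 7.8.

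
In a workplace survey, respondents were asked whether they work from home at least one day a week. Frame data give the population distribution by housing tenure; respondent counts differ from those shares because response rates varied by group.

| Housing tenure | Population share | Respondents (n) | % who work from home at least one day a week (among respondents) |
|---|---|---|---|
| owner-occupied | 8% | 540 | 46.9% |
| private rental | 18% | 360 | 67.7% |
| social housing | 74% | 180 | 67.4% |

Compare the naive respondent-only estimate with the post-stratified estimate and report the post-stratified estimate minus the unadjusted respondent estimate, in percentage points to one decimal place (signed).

+8.6 percentage points

Unadjusted (pooled respondent) estimate weights by respondent counts:
  (540/1080)×46.9 + (360/1080)×67.7 + (180/1080)×67.4 = 57.25%
Reweighting by population housing tenure shares:
  0.08×46.9 + 0.18×67.7 + 0.74×67.4 = 65.814%
Difference = 65.814 − 57.25 = 8.564 pp.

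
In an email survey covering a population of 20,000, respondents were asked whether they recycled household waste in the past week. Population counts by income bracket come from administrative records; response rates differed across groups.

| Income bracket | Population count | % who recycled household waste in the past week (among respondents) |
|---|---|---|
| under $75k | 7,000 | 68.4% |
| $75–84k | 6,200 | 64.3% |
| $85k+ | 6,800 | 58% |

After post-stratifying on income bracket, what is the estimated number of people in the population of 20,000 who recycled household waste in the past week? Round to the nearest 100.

Estimated count per cell = population count × respondent percentage:
  under $75k: 7,000 × 68.4% = 4788
  $75–84k: 6,200 × 64.3% = 3986.6
  $85k+: 6,800 × 58% = 3944
Estimated total = 12718.6 → 12,700.

12,700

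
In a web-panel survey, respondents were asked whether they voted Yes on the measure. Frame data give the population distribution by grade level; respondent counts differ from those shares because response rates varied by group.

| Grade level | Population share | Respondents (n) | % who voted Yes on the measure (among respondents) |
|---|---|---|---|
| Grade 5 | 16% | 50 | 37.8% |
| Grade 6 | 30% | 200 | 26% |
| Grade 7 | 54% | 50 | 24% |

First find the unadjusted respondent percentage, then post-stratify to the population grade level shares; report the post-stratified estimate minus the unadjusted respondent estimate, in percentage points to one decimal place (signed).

Naive respondent-only estimate (weights = respondent counts):
  (50/300)×37.8 + (200/300)×26 + (50/300)×24 = 27.6333%
Post-stratifying to population shares instead:
  0.16×37.8 + 0.3×26 + 0.54×24 = 26.808%
Difference = 26.808 − 27.6333 = -0.8253 pp.

-0.8 percentage points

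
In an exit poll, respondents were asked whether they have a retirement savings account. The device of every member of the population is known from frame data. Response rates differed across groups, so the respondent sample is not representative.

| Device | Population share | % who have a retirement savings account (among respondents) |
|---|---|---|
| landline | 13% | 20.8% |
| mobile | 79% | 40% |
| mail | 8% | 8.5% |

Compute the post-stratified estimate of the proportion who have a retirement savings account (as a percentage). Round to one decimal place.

Post-stratification weights by population share, not respondent share:
  landline: 0.13 × 20.8 = 2.704
  mobile: 0.79 × 40 = 31.6
  mail: 0.08 × 8.5 = 0.68
Post-stratified estimate = 34.984 → 35.0%.

35.0%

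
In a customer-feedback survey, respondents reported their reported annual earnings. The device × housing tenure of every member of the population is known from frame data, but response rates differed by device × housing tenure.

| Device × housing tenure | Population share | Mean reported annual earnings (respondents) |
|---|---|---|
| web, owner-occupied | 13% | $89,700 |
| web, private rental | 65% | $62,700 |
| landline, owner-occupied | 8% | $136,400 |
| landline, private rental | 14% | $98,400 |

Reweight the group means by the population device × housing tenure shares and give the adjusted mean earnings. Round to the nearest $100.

Each cell contributes population-share × respondent value:
  web, owner-occupied: 0.13 × 89,700 = 11,661
  web, private rental: 0.65 × 62,700 = 40,755
  landline, owner-occupied: 0.08 × 136,400 = 10,912
  landline, private rental: 0.14 × 98,400 = 13,776
Post-stratified estimate = 77,104 → $77,100.

$77,100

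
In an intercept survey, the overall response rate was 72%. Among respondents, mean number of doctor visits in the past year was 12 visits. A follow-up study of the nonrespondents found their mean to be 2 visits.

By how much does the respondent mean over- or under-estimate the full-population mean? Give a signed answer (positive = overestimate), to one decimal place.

Nonresponse fraction = 1 − 0.72 = 0.28.
Bias = (nonresponse fraction) × (respondent mean − nonrespondent mean)
     = 0.28 × (12 − 2) = 0.28 × 10 = 2.8.

+2.8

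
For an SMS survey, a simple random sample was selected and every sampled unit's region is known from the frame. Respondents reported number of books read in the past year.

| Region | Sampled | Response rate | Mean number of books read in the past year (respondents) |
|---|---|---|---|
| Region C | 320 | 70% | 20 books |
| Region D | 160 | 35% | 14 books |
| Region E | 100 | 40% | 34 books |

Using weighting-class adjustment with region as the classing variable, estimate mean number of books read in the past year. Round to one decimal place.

20.8

Each respondent's weight = sampled/responded in their class; summing within a class gives n_sampled, so:
  Region C: 320 × 20 = 6400
  Region D: 160 × 14 = 2240
  Region E: 100 × 34 = 3400
Adjusted estimate = 12,040 / 580 = 20.7586 → 20.8.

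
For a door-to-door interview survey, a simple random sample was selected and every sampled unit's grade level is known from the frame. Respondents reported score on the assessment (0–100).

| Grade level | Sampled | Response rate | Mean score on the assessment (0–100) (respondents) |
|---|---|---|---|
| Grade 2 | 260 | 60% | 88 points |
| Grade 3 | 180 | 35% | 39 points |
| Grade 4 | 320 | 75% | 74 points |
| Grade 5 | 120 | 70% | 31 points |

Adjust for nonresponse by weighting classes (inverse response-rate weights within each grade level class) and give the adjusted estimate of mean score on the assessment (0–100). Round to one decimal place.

With weight = n_sampled/n_responded per class, the weighted class total is n_sampled:
  Grade 2: 260 × 88 = 22,880
  Grade 3: 180 × 39 = 7020
  Grade 4: 320 × 74 = 23,680
  Grade 5: 120 × 31 = 3720
Adjusted estimate = 57,300 / 880 = 65.1136 → 65.1.

65.1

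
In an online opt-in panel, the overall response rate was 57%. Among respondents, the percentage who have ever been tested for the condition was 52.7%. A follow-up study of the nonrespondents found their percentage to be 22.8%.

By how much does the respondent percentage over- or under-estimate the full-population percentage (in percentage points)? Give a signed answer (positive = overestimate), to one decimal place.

Nonresponse fraction = 1 − 0.57 = 0.43.
Bias = (nonresponse fraction) × (respondent percentage − nonrespondent percentage)
     = 0.43 × (52.7 − 22.8) = 0.43 × 29.9 = 12.857.

+12.9 percentage points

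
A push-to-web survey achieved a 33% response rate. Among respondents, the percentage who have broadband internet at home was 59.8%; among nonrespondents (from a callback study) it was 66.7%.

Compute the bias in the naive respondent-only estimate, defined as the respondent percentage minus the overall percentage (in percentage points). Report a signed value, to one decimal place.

Nonresponse fraction = 1 − 0.33 = 0.67.
Bias = (nonresponse fraction) × (respondent percentage − nonrespondent percentage)
     = 0.67 × (59.8 − 66.7) = 0.67 × -6.9 = -4.623.

-4.6 percentage points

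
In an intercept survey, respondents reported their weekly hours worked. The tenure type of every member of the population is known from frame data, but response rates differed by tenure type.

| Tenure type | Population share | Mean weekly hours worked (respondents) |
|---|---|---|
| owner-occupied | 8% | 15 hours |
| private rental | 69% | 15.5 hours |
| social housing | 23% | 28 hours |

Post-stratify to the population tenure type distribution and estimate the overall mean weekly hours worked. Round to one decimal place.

18.3

Weight each group's respondent value by its population share:
  owner-occupied: 0.08 × 15 = 1.2
  private rental: 0.69 × 15.5 = 10.695
  social housing: 0.23 × 28 = 6.44
Post-stratified estimate = 18.335 → 18.3.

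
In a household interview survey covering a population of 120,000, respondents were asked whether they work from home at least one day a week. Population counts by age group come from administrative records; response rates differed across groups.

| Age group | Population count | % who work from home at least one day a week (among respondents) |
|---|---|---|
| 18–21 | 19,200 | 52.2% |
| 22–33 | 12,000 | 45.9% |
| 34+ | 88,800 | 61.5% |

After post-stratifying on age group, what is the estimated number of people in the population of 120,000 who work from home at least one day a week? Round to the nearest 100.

70,100

Estimated count per cell = population count × respondent percentage:
  18–21: 19,200 × 52.2% = 10022.4
  22–33: 12,000 × 45.9% = 5508
  34+: 88,800 × 61.5% = 54,612
Estimated total = 70142.4 → 70,100.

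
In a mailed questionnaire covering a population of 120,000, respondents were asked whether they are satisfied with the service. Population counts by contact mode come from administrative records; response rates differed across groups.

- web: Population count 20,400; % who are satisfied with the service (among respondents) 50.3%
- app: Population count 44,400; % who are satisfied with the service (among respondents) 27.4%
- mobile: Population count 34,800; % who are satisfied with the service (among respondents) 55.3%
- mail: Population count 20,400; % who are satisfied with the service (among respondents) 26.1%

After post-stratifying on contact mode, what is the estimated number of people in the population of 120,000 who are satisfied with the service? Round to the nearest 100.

47,000

Each cell contributes its population count × the respondent rate:
  web: 20,400 × 50.3% = 10261.2
  app: 44,400 × 27.4% = 12165.6
  mobile: 34,800 × 55.3% = 19244.4
  mail: 20,400 × 26.1% = 5324.4
Estimated total = 46995.6 → 47,000.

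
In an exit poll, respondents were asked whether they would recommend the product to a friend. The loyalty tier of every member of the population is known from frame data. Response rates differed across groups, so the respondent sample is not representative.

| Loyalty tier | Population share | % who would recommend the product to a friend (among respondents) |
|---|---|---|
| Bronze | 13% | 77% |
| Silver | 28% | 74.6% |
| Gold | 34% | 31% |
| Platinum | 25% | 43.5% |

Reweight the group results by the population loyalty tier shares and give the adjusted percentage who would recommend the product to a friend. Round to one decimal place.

Weight each group's respondent value by its population share:
  Bronze: 0.13 × 77 = 10.01
  Silver: 0.28 × 74.6 = 20.888
  Gold: 0.34 × 31 = 10.54
  Platinum: 0.25 × 43.5 = 10.875
Post-stratified estimate = 52.313 → 52.3%.

52.3%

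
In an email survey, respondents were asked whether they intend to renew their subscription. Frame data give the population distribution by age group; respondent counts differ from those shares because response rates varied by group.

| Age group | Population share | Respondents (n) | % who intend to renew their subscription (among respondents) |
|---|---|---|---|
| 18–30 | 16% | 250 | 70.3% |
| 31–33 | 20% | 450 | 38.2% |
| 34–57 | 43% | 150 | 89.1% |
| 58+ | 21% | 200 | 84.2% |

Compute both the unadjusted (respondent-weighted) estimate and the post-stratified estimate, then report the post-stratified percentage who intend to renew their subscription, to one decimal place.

74.9%

Without adjustment, the pooled respondent share is:
  (250/1050)×70.3 + (450/1050)×38.2 + (150/1050)×89.1 + (200/1050)×84.2 = 61.8762%
Reweighting by population age group shares:
  0.16×70.3 + 0.2×38.2 + 0.43×89.1 + 0.21×84.2 = 74.883%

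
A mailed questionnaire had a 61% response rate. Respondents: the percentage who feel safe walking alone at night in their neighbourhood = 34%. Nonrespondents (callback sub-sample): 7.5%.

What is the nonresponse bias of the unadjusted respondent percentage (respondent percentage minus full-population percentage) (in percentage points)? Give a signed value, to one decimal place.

+10.3 percentage points

Nonresponse fraction = 1 − 0.61 = 0.39.
Bias = (nonresponse fraction) × (respondent percentage − nonrespondent percentage)
     = 0.39 × (34 − 7.5) = 0.39 × 26.5 = 10.335.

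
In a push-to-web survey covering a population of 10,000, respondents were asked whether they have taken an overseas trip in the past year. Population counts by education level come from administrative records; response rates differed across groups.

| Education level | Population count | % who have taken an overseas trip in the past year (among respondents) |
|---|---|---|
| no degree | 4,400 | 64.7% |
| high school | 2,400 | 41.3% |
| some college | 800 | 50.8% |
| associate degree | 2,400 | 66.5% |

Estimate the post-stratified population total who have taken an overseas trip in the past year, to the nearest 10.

5,840

Each cell contributes its population count × the respondent rate:
  no degree: 4,400 × 64.7% = 2846.8
  high school: 2,400 × 41.3% = 991.2
  some college: 800 × 50.8% = 406.4
  associate degree: 2,400 × 66.5% = 1596
Estimated total = 5840.4 → 5,840.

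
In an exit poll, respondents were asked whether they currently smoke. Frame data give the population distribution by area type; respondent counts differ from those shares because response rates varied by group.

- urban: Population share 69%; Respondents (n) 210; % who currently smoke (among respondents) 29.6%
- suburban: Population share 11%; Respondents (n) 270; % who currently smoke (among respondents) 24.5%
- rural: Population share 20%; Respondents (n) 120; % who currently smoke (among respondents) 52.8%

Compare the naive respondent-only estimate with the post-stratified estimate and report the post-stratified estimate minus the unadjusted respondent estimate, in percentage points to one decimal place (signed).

Naive respondent-only estimate (weights = respondent counts):
  (210/600)×29.6 + (270/600)×24.5 + (120/600)×52.8 = 31.945%
Post-stratifying to population shares instead:
  0.69×29.6 + 0.11×24.5 + 0.2×52.8 = 33.679%
Difference = 33.679 − 31.945 = 1.734 pp.

+1.7 percentage points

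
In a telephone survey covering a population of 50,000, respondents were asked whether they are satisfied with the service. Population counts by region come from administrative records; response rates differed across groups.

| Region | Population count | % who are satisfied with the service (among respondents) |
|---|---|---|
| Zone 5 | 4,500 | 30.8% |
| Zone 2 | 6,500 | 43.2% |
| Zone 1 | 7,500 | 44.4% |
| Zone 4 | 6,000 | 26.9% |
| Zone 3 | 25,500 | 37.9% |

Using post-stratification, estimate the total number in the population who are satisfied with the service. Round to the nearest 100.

18,800

Estimated count per cell = population count × respondent percentage:
  Zone 5: 4,500 × 30.8% = 1386
  Zone 2: 6,500 × 43.2% = 2808
  Zone 1: 7,500 × 44.4% = 3330
  Zone 4: 6,000 × 26.9% = 1614
  Zone 3: 25,500 × 37.9% = 9664.5
Estimated total = 18802.5 → 18,800.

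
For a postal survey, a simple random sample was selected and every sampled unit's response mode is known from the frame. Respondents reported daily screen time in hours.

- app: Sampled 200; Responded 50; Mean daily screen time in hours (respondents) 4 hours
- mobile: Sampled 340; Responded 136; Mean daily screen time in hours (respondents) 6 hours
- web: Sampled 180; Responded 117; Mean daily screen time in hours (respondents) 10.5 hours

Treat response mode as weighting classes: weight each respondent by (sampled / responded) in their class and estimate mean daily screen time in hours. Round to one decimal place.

6.6

Response rates by class: app 50/200 = 25%, mobile 136/340 = 40%, web 117/180 = 65%.
With weight = n_sampled/n_responded per class, the weighted class total is n_sampled:
  app: 200 × 4 = 800
  mobile: 340 × 6 = 2040
  web: 180 × 10.5 = 1890
Adjusted estimate = 4730 / 720 = 6.56944 → 6.6.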